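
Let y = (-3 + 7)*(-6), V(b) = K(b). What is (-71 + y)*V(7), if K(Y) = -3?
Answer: 285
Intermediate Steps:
V(b) = -3
y = -24 (y = 4*(-6) = -24)
(-71 + y)*V(7) = (-71 - 24)*(-3) = -95*(-3) = 285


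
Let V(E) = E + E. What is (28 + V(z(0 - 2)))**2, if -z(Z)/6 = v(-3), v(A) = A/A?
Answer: 256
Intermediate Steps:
v(A) = 1
z(Z) = -6 (z(Z) = -6*1 = -6)
V(E) = 2*E
(28 + V(z(0 - 2)))**2 = (28 + 2*(-6))**2 = (28 - 12)**2 = 16**2 = 256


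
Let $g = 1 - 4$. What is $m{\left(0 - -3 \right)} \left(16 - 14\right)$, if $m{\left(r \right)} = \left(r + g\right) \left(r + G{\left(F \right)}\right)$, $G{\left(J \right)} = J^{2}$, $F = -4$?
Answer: $0$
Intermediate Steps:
$g = -3$
$m{\left(r \right)} = \left(-3 + r\right) \left(16 + r\right)$ ($m{\left(r \right)} = \left(r - 3\right) \left(r + \left(-4\right)^{2}\right) = \left(-3 + r\right) \left(r + 16\right) = \left(-3 + r\right) \left(16 + r\right)$)
$m{\left(0 - -3 \right)} \left(16 - 14\right) = \left(-48 + \left(0 - -3\right)^{2} + 13 \left(0 - -3\right)\right) \left(16 - 14\right) = \left(-48 + \left(0 + 3\right)^{2} + 13 \left(0 + 3\right)\right) 2 = \left(-48 + 3^{2} + 13 \cdot 3\right) 2 = \left(-48 + 9 + 39\right) 2 = 0 \cdot 2 = 0$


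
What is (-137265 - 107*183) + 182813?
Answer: 25967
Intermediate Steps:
(-137265 - 107*183) + 182813 = (-137265 - 19581) + 182813 = -156846 + 182813 = 25967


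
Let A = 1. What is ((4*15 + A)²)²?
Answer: 13845841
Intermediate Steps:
((4*15 + A)²)² = ((4*15 + 1)²)² = ((60 + 1)²)² = (61²)² = 3721² = 13845841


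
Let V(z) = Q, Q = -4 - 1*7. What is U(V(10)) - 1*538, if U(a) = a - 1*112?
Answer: -661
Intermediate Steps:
Q = -11 (Q = -4 - 7 = -11)
V(z) = -11
U(a) = -112 + a (U(a) = a - 112 = -112 + a)
U(V(10)) - 1*538 = (-112 - 11) - 1*538 = -123 - 538 = -661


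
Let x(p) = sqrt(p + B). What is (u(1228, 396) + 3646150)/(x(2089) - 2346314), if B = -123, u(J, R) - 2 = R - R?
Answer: -1425836247288/917531564105 - 607692*sqrt(1966)/917531564105 ≈ -1.5540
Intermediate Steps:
u(J, R) = 2 (u(J, R) = 2 + (R - R) = 2 + 0 = 2)
x(p) = sqrt(-123 + p) (x(p) = sqrt(p - 123) = sqrt(-123 + p))
(u(1228, 396) + 3646150)/(x(2089) - 2346314) = (2 + 3646150)/(sqrt(-123 + 2089) - 2346314) = 3646152/(sqrt(1966) - 2346314) = 3646152/(-2346314 + sqrt(1966))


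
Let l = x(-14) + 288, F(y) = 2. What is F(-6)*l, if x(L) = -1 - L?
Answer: 602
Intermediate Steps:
l = 301 (l = (-1 - 1*(-14)) + 288 = (-1 + 14) + 288 = 13 + 288 = 301)
F(-6)*l = 2*301 = 602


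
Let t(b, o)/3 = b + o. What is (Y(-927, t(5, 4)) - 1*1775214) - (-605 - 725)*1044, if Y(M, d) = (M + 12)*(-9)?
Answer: -378459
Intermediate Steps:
t(b, o) = 3*b + 3*o (t(b, o) = 3*(b + o) = 3*b + 3*o)
Y(M, d) = -108 - 9*M (Y(M, d) = (12 + M)*(-9) = -108 - 9*M)
(Y(-927, t(5, 4)) - 1*1775214) - (-605 - 725)*1044 = ((-108 - 9*(-927)) - 1*1775214) - (-605 - 725)*1044 = ((-108 + 8343) - 1775214) - (-1330)*1044 = (8235 - 1775214) - 1*(-1388520) = -1766979 + 1388520 = -378459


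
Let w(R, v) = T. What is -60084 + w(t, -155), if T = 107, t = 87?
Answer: -59977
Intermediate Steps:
w(R, v) = 107
-60084 + w(t, -155) = -60084 + 107 = -59977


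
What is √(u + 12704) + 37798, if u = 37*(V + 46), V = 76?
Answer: 37798 + √17218 ≈ 37929.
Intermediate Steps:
u = 4514 (u = 37*(76 + 46) = 37*122 = 4514)
√(u + 12704) + 37798 = √(4514 + 12704) + 37798 = √17218 + 37798 = 37798 + √17218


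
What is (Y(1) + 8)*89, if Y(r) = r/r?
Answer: 801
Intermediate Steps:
Y(r) = 1
(Y(1) + 8)*89 = (1 + 8)*89 = 9*89 = 801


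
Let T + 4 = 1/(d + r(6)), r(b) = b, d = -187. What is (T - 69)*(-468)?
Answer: 6184152/181 ≈ 34167.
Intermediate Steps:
T = -725/181 (T = -4 + 1/(-187 + 6) = -4 + 1/(-181) = -4 - 1/181 = -725/181 ≈ -4.0055)
(T - 69)*(-468) = (-725/181 - 69)*(-468) = -13214/181*(-468) = 6184152/181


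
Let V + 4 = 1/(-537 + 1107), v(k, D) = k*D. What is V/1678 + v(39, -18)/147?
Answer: -223923311/46866540 ≈ -4.7779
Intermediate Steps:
v(k, D) = D*k
V = -2279/570 (V = -4 + 1/(-537 + 1107) = -4 + 1/570 = -2279/570 ≈ -3.9982)
V/1678 + v(39, -18)/147 = -2279/570/1678 - 18*39/147 = -2279/570*1/1678 - 702*1/147 = -2279/956460 - 234/49 = -223923311/46866540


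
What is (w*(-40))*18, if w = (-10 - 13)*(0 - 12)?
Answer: -198720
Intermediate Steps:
w = 276 (w = -23*(-12) = 276)
(w*(-40))*18 = (276*(-40))*18 = -11040*18 = -198720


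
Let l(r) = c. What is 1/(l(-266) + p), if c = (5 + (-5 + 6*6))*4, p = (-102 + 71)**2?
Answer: 1/1105 ≈ 0.00090498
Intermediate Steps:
p = 961 (p = (-31)**2 = 961)
c = 144 (c = (5 + (-5 + 36))*4 = (5 + 31)*4 = 36*4 = 144)
l(r) = 144
1/(l(-266) + p) = 1/(144 + 961) = 1/1105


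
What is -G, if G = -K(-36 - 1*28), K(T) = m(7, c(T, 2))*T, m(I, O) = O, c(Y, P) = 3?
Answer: -192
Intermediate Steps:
K(T) = 3*T
G = 192 (G = -3*(-36 - 1*28) = -3*(-36 - 28) = -3*(-64) = -1*(-192) = 192)
-G = -1*192 = -192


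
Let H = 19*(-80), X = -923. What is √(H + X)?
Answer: I*√2443 ≈ 49.427*I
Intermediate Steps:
H = -1520
√(H + X) = √(-1520 - 923) = √(-2443) = I*√2443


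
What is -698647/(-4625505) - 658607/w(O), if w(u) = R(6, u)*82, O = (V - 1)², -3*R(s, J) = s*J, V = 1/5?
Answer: 76161582538103/12137325120 ≈ 6275.0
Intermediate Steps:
V = ⅕ ≈ 0.20000
R(s, J) = -J*s/3 (R(s, J) = -s*J/3 = -J*s/3)
O = 16/25 (O = (⅕ - 1)² = (-⅘)² = 16/25 ≈ 0.64000)
w(u) = -164*u (w(u) = -⅓*u*6*82 = -2*u*82 = -164*u)
-698647/(-4625505) - 658607/w(O) = -698647/(-4625505) - 658607/((-164*16/25)) = -698647*(-1/4625505) - 658607/(-2624/25) = 698647/4625505 - 658607*(-25/2624) = 698647/4625505 + 16465175/2624 = 76161582538103/12137325120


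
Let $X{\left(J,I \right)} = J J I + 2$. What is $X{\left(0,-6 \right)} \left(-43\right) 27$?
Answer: $-2322$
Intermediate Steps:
$X{\left(J,I \right)} = 2 + I J^{2}$ ($X{\left(J,I \right)} = J^{2} I + 2 = I J^{2} + 2 = 2 + I J^{2}$)
$X{\left(0,-6 \right)} \left(-43\right) 27 = \left(2 - 6 \cdot 0^{2}\right) \left(-43\right) 27 = \left(2 - 0\right) \left(-43\right) 27 = \left(2 + 0\right) \left(-43\right) 27 = 2 \left(-43\right) 27 = \left(-86\right) 27 = -2322$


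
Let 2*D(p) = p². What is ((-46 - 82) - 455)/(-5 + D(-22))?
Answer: -583/237 ≈ -2.4599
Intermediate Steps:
D(p) = p²/2
((-46 - 82) - 455)/(-5 + D(-22)) = ((-46 - 82) - 455)/(-5 + (½)*(-22)²) = (-128 - 455)/(-5 + (½)*484) = -583/(-5 + 242) = -583/237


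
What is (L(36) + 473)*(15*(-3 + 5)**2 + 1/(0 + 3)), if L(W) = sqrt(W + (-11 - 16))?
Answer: 86156/3 ≈ 28719.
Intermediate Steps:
L(W) = sqrt(-27 + W) (L(W) = sqrt(W - 27) = sqrt(-27 + W))
(L(36) + 473)*(15*(-3 + 5)**2 + 1/(0 + 3)) = (sqrt(-27 + 36) + 473)*(15*(-3 + 5)**2 + 1/(0 + 3)) = (sqrt(9) + 473)*(15*2**2 + 1/3) = (3 + 473)*(15*4 + 1/3) = 476*(60 + 1/3) = 476*(181/3) = 86156/3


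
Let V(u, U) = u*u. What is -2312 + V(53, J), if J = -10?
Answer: 497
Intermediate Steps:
V(u, U) = u**2
-2312 + V(53, J) = -2312 + 53**2 = -2312 + 2809 = 497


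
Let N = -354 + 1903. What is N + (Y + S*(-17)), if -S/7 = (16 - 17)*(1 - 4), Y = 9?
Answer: 1915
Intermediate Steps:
S = -21 (S = -7*(16 - 17)*(1 - 4) = -(-7)*(-3) = -7*3 = -21)
N = 1549
N + (Y + S*(-17)) = 1549 + (9 - 21*(-17)) = 1549 + (9 + 357) = 1549 + 366 = 1915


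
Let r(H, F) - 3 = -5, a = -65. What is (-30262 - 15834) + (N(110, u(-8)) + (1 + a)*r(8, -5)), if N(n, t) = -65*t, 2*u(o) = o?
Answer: -45708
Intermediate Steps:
r(H, F) = -2 (r(H, F) = 3 - 5 = -2)
u(o) = o/2
(-30262 - 15834) + (N(110, u(-8)) + (1 + a)*r(8, -5)) = (-30262 - 15834) + (-65*(-8)/2 + (1 - 65)*(-2)) = -46096 + (-65*(-4) - 64*(-2)) = -46096 + (260 + 128) = -46096 + 388 = -45708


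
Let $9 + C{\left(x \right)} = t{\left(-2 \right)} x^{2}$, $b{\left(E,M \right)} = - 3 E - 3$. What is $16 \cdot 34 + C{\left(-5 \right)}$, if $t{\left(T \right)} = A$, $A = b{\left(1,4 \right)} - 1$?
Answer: $360$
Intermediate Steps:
$b{\left(E,M \right)} = -3 - 3 E$
$A = -7$ ($A = \left(-3 - 3\right) - 1 = -6 - 1 = -7$)
$t{\left(T \right)} = -7$
$C{\left(x \right)} = -9 - 7 x^{2}$
$16 \cdot 34 + C{\left(-5 \right)} = 16 \cdot 34 - \left(9 + 7 \left(-5\right)^{2}\right) = 544 - 184 = 360$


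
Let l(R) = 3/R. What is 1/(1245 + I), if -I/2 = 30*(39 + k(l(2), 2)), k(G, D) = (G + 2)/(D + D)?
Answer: -2/2295 ≈ -0.00087146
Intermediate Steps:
k(G, D) = (2 + G)/(2*D) (k(G, D) = (2 + G)/((2*D)) = (2 + G)*(1/(2*D)) = (2 + G)/(2*D))
I = -4785/2 (I = -60*(39 + (½)*(2 + 3/2)/2) = -60*(39 + (½)*(½)*(2 + 3*(½))) = -60*(39 + (½)*(½)*(2 + 3/2)) = -60*(39 + (½)*(½)*(7/2)) = -60*(39 + 7/8) = -60*319/8 = -2*4785/4 = -4785/2 ≈ -2392.5)
1/(1245 + I) = 1/(1245 - 4785/2) = 1/(-2295/2) = -2/2295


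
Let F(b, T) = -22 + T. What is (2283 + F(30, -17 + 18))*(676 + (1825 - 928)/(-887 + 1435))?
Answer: 419991195/274 ≈ 1.5328e+6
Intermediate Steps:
(2283 + F(30, -17 + 18))*(676 + (1825 - 928)/(-887 + 1435)) = (2283 + (-22 + (-17 + 18)))*(676 + (1825 - 928)/(-887 + 1435)) = (2283 + (-22 + 1))*(676 + 897/548) = (2283 - 21)*(676 + 897*(1/548)) = 2262*(676 + 897/548) = 2262*(371345/548) = 419991195/274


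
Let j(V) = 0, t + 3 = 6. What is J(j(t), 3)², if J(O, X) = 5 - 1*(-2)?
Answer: 49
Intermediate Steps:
t = 3 (t = -3 + 6 = 3)
J(O, X) = 7 (J(O, X) = 5 + 2 = 7)
J(j(t), 3)² = 7² = 49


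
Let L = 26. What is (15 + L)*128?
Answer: 5248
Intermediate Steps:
(15 + L)*128 = (15 + 26)*128 = 41*128 = 5248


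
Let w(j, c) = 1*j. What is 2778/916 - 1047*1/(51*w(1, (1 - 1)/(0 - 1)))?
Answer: -136229/7786 ≈ -17.497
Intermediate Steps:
w(j, c) = j
2778/916 - 1047*1/(51*w(1, (1 - 1)/(0 - 1))) = 2778/916 - 1047/(-3*1*(-17)) = 2778*(1/916) - 1047/((-3*(-17))) = 1389/458 - 1047/51 = 1389/458 - 1047*1/51 = 1389/458 - 349/17 = -136229/7786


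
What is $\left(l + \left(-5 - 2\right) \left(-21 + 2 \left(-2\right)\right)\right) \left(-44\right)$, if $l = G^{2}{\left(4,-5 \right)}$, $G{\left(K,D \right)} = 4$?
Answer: $-8404$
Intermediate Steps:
$l = 16$ ($l = 4^{2} = 16$)
$\left(l + \left(-5 - 2\right) \left(-21 + 2 \left(-2\right)\right)\right) \left(-44\right) = \left(16 + \left(-5 - 2\right) \left(-21 + 2 \left(-2\right)\right)\right) \left(-44\right) = \left(16 - 7 \left(-21 - 4\right)\right) \left(-44\right) = \left(16 - -175\right) \left(-44\right) = \left(16 + 175\right) \left(-44\right) = 191 \left(-44\right) = -8404$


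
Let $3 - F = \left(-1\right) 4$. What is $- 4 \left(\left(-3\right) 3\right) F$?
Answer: $252$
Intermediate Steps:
$F = 7$ ($F = 3 - \left(-1\right) 4 = 3 - -4 = 3 + 4 = 7$)
$- 4 \left(\left(-3\right) 3\right) F = - 4 \left(\left(-3\right) 3\right) 7 = \left(-4\right) \left(-9\right) 7 = 36 \cdot 7 = 252$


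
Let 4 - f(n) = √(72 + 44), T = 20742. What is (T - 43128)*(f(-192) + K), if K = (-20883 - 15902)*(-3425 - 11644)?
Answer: -12408854601234 + 44772*√29 ≈ -1.2409e+13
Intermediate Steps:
f(n) = 4 - 2*√29 (f(n) = 4 - √(72 + 44) = 4 - √116 = 4 - 2*√29)
K = 554313165 (K = -36785*(-15069) = 554313165)
(T - 43128)*(f(-192) + K) = (20742 - 43128)*((4 - 2*√29) + 554313165) = -22386*(554313169 - 2*√29) = -12408854601234 + 44772*√29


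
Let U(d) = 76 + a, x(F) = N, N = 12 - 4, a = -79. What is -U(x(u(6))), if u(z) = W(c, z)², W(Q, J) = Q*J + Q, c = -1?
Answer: 3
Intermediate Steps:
W(Q, J) = Q + J*Q (W(Q, J) = J*Q + Q = Q + J*Q)
N = 8
u(z) = (-1 - z)² (u(z) = (-(1 + z))² = (-1 - z)²)
x(F) = 8
U(d) = -3 (U(d) = 76 - 79 = -3)
-U(x(u(6))) = -1*(-3) = 3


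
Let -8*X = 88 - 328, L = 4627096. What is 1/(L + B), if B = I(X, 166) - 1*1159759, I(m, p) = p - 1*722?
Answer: 1/3466781 ≈ 2.8845e-7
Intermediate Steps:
X = 30 (X = -(88 - 328)/8 = -1/8*(-240) = 30)
I(m, p) = -722 + p (I(m, p) = p - 722 = -722 + p)
B = -1160315 (B = (-722 + 166) - 1*1159759 = -556 - 1159759 = -1160315)
1/(L + B) = 1/(4627096 - 1160315) = 1/3466781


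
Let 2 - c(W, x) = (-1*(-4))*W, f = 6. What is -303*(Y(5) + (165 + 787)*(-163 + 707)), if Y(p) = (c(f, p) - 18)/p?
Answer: -156917640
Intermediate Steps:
c(W, x) = 2 - 4*W (c(W, x) = 2 - (-1*(-4))*W = 2 - 4*W)
Y(p) = -40/p (Y(p) = ((2 - 4*6) - 18)/p = ((2 - 24) - 18)/p = (-22 - 18)/p = -40/p)
-303*(Y(5) + (165 + 787)*(-163 + 707)) = -303*(-40/5 + (165 + 787)*(-163 + 707)) = -303*(-40*1/5 + 952*544) = -303*(-8 + 517888) = -303*517880 = -156917640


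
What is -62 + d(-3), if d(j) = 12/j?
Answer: -66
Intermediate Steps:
-62 + d(-3) = -62 + 12/(-3) = -62 + 12*(-⅓) = -62 - 4 = -66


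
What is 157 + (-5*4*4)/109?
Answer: 17033/109 ≈ 156.27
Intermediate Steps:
157 + (-5*4*4)/109 = 157 - 20*4*(1/109) = 157 - 80*1/109 = 157 - 80/109 = 17033/109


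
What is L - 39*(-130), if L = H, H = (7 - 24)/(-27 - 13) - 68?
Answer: 200097/40 ≈ 5002.4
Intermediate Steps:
H = -2703/40 (H = -17/(-40) - 68 = -17*(-1/40) - 68 = 17/40 - 68 = -2703/40 ≈ -67.575)
L = -2703/40 ≈ -67.575
L - 39*(-130) = -2703/40 - 39*(-130) = -2703/40 + 5070 = 200097/40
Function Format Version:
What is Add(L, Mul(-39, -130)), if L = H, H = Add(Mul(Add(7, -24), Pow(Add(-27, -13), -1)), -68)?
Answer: Rational(200097, 40) ≈ 5002.4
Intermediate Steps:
H = Rational(-2703, 40) (H = Add(Mul(-17, Pow(-40, -1)), -68) = Add(Mul(-17, Rational(-1, 40)), -68) = Add(Rational(17, 40), -68) = Rational(-2703, 40) ≈ -67.575)
L = Rational(-2703, 40) ≈ -67.575
Add(L, Mul(-39, -130)) = Add(Rational(-2703, 40), Mul(-39, -130)) = Add(Rational(-2703, 40), 5070) = Rational(200097, 40)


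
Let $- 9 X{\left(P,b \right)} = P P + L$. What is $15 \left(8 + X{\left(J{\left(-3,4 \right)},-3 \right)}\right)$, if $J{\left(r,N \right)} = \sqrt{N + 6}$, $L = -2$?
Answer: $\frac{320}{3} \approx 106.67$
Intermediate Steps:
$J{\left(r,N \right)} = \sqrt{6 + N}$
$X{\left(P,b \right)} = \frac{2}{9} - \frac{P^{2}}{9}$ ($X{\left(P,b \right)} = - \frac{P P - 2}{9} = - \frac{P^{2} - 2}{9} = - \frac{-2 + P^{2}}{9} = \frac{2}{9} - \frac{P^{2}}{9}$)
$15 \left(8 + X{\left(J{\left(-3,4 \right)},-3 \right)}\right) = 15 \left(8 + \left(\frac{2}{9} - \frac{\left(\sqrt{6 + 4}\right)^{2}}{9}\right)\right) = 15 \left(8 + \left(\frac{2}{9} - \frac{\left(\sqrt{10}\right)^{2}}{9}\right)\right) = 15 \left(8 + \left(\frac{2}{9} - \frac{10}{9}\right)\right) = 15 \left(8 - \frac{8}{9}\right) = 15 \cdot \frac{64}{9} = \frac{320}{3}$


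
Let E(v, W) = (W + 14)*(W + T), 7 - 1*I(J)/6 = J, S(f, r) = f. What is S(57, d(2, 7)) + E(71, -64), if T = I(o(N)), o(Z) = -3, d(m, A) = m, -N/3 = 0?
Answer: 257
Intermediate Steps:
N = 0 (N = -3*0 = 0)
I(J) = 42 - 6*J
T = 60 (T = 42 - 6*(-3) = 42 + 18 = 60)
E(v, W) = (14 + W)*(60 + W) (E(v, W) = (W + 14)*(W + 60) = (14 + W)*(60 + W))
S(57, d(2, 7)) + E(71, -64) = 57 + (840 + (-64)**2 + 74*(-64)) = 57 + (840 + 4096 - 4736) = 57 + 200 = 257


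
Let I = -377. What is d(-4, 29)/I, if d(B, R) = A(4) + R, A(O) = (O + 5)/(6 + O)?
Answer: -23/290 ≈ -0.079310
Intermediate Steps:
A(O) = (5 + O)/(6 + O)
d(B, R) = 9/10 + R (d(B, R) = (5 + 4)/(6 + 4) + R = 9/10 + R)
d(-4, 29)/I = (9/10 + 29)/(-377) = (299/10)*(-1/377) = -23/290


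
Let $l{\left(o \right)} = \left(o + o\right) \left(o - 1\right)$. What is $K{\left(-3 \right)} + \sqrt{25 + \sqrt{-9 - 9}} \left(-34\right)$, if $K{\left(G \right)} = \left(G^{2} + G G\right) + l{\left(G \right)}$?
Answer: $42 - 34 \sqrt{25 + 3 i \sqrt{2}} \approx -128.61 - 14.374 i$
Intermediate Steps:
$l{\left(o \right)} = 2 o \left(-1 + o\right)$
$K{\left(G \right)} = 2 G^{2} + 2 G \left(-1 + G\right)$ ($K{\left(G \right)} = \left(G^{2} + G G\right) + 2 G \left(-1 + G\right) = \left(G^{2} + G^{2}\right) + 2 G \left(-1 + G\right) = 2 G^{2} + 2 G \left(-1 + G\right)$)
$K{\left(-3 \right)} + \sqrt{25 + \sqrt{-9 - 9}} \left(-34\right) = 2 \left(-3\right) \left(-1 + 2 \left(-3\right)\right) + \sqrt{25 + \sqrt{-9 - 9}} \left(-34\right) = 2 \left(-3\right) \left(-1 - 6\right) + \sqrt{25 + \sqrt{-18}} \left(-34\right) = 2 \left(-3\right) \left(-7\right) + \sqrt{25 + 3 i \sqrt{2}} \left(-34\right) = 42 - 34 \sqrt{25 + 3 i \sqrt{2}}$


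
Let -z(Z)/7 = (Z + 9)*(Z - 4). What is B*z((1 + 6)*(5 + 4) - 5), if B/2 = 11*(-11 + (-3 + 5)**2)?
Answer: 3900204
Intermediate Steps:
z(Z) = -7*(-4 + Z)*(9 + Z) (z(Z) = -7*(Z + 9)*(Z - 4) = -7*(9 + Z)*(-4 + Z) = -7*(-4 + Z)*(9 + Z))
B = -154 (B = 2*(11*(-11 + (-3 + 5)**2)) = 2*(11*(-11 + 2**2)) = 2*(11*(-11 + 4)) = 2*(11*(-7)) = 2*(-77) = -154)
B*z((1 + 6)*(5 + 4) - 5) = -154*(252 - 35*((1 + 6)*(5 + 4) - 5) - 7*((1 + 6)*(5 + 4) - 5)**2) = -154*(252 - 35*(7*9 - 5) - 7*(7*9 - 5)**2) = -154*(252 - 35*(63 - 5) - 7*(63 - 5)**2) = -154*(252 - 35*58 - 7*58**2) = -154*(252 - 2030 - 7*3364) = -154*(252 - 2030 - 23548) = -154*(-25326) = 3900204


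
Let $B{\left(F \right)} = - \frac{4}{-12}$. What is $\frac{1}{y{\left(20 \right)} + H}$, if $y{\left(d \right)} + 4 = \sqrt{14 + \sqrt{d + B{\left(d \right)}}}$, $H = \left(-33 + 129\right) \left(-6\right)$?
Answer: $- \frac{1}{580 - \sqrt{14 + \frac{\sqrt{183}}{3}}} \approx -0.001737$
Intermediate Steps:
$H = -576$ ($H = 96 \left(-6\right) = -576$)
$B{\left(F \right)} = \frac{1}{3}$ ($B{\left(F \right)} = \left(-4\right) \left(- \frac{1}{12}\right) = \frac{1}{3}$)
$y{\left(d \right)} = -4 + \sqrt{14 + \sqrt{\frac{1}{3} + d}}$ ($y{\left(d \right)} = -4 + \sqrt{14 + \sqrt{d + \frac{1}{3}}} = -4 + \sqrt{14 + \sqrt{\frac{1}{3} + d}}$)
$\frac{1}{y{\left(20 \right)} + H} = \frac{1}{\left(-4 + \frac{\sqrt{126 + 3 \sqrt{3} \sqrt{1 + 3 \cdot 20}}}{3}\right) - 576} = \frac{1}{\left(-4 + \frac{\sqrt{126 + 3 \sqrt{3} \sqrt{1 + 60}}}{3}\right) - 576} = \frac{1}{\left(-4 + \frac{\sqrt{126 + 3 \sqrt{3} \sqrt{61}}}{3}\right) - 576} = \frac{1}{\left(-4 + \frac{\sqrt{126 + 3 \sqrt{183}}}{3}\right) - 576} = \frac{1}{-580 + \frac{\sqrt{126 + 3 \sqrt{183}}}{3}}$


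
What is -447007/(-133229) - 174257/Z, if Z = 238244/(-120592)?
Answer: 699945180480171/7935252469 ≈ 88207.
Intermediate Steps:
Z = -59561/30148 (Z = 238244*(-1/120592) = -59561/30148 ≈ -1.9756)
-447007/(-133229) - 174257/Z = -447007/(-133229) - 174257/(-59561/30148) = -447007*(-1/133229) - 174257*(-30148/59561) = 447007/133229 + 5253500036/59561 = 699945180480171/7935252469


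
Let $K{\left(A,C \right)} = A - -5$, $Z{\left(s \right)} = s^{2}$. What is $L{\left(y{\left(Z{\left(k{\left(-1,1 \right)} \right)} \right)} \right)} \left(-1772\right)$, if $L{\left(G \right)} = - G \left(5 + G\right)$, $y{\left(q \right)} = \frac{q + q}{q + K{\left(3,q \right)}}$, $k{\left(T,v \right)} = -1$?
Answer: $\frac{166568}{81} \approx 2056.4$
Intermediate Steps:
$K{\left(A,C \right)} = 5 + A$ ($K{\left(A,C \right)} = A + 5 = 5 + A$)
$y{\left(q \right)} = \frac{2 q}{8 + q}$ ($y{\left(q \right)} = \frac{q + q}{q + \left(5 + 3\right)} = \frac{2 q}{q + 8} = \frac{2 q}{8 + q}$)
$L{\left(G \right)} = - G \left(5 + G\right)$
$L{\left(y{\left(Z{\left(k{\left(-1,1 \right)} \right)} \right)} \right)} \left(-1772\right) = - \frac{2 \left(-1\right)^{2}}{8 + \left(-1\right)^{2}} \left(5 + \frac{2 \left(-1\right)^{2}}{8 + \left(-1\right)^{2}}\right) \left(-1772\right) = - 2 \cdot 1 \frac{1}{8 + 1} \left(5 + 2 \cdot 1 \frac{1}{8 + 1}\right) \left(-1772\right) = - 2 \cdot 1 \cdot \frac{1}{9} \left(5 + 2 \cdot 1 \cdot \frac{1}{9}\right) \left(-1772\right) = \left(-1\right) \frac{2}{9} \left(5 + \frac{2}{9}\right) \left(-1772\right) = \left(-1\right) \frac{2}{9} \cdot \frac{47}{9} \left(-1772\right) = \left(- \frac{94}{81}\right) \left(-1772\right) = \frac{166568}{81}$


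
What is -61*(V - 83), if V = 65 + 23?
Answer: -305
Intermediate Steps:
V = 88
-61*(V - 83) = -61*(88 - 83) = -61*5 = -305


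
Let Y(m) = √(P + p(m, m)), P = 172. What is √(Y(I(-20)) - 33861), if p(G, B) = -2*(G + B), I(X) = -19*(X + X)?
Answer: √(-33861 + 2*I*√717) ≈ 0.146 + 184.01*I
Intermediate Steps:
I(X) = -38*X
p(G, B) = -2*B - 2*G (p(G, B) = -2*(B + G) = -2*B - 2*G)
Y(m) = √(172 - 4*m) (Y(m) = √(172 + (-2*m - 2*m)) = √(172 - 4*m))
√(Y(I(-20)) - 33861) = √(2*√(43 - (-38)*(-20)) - 33861) = √(2*√(43 - 1*760) - 33861) = √(2*√(43 - 760) - 33861) = √(2*√(-717) - 33861) = √(2*(I*√717) - 33861) = √(2*I*√717 - 33861) = √(-33861 + 2*I*√717)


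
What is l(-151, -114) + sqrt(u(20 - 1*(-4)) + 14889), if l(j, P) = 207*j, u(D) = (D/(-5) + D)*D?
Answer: -31257 + sqrt(383745)/5 ≈ -31133.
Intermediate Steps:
u(D) = 4*D**2/5 (u(D) = (D*(-1/5) + D)*D = (-D/5 + D)*D = (4*D/5)*D = 4*D**2/5)
l(-151, -114) + sqrt(u(20 - 1*(-4)) + 14889) = 207*(-151) + sqrt(4*(20 - 1*(-4))**2/5 + 14889) = -31257 + sqrt(4*(20 + 4)**2/5 + 14889) = -31257 + sqrt((4/5)*24**2 + 14889) = -31257 + sqrt((4/5)*576 + 14889) = -31257 + sqrt(2304/5 + 14889) = -31257 + sqrt(76749/5) = -31257 + sqrt(383745)/5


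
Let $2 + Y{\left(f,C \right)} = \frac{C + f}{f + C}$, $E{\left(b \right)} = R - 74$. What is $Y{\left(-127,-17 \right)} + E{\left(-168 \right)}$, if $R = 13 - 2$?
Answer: $-64$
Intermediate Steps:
$R = 11$
$E{\left(b \right)} = -63$ ($E{\left(b \right)} = 11 - 74 = -63$)
$Y{\left(f,C \right)} = -1$ ($Y{\left(f,C \right)} = -2 + \frac{C + f}{f + C} = -2 + \frac{C + f}{C + f} = -2 + 1 = -1$)
$Y{\left(-127,-17 \right)} + E{\left(-168 \right)} = -1 - 63 = -64$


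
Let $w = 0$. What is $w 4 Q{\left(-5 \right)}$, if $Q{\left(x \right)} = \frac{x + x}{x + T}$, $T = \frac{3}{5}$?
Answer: $0$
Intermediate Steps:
$T = \frac{3}{5}$ ($T = 3 \cdot \frac{1}{5} = \frac{3}{5} \approx 0.6$)
$Q{\left(x \right)} = \frac{2 x}{\frac{3}{5} + x}$ ($Q{\left(x \right)} = \frac{x + x}{x + \frac{3}{5}} = \frac{2 x}{\frac{3}{5} + x}$)
$w 4 Q{\left(-5 \right)} = 0 \cdot 4 \cdot 10 \left(-5\right) \frac{1}{3 + 5 \left(-5\right)} = 0 \cdot 10 \left(-5\right) \frac{1}{3 - 25} = 0 \cdot 10 \left(-5\right) \frac{1}{-22} = 0 \cdot 10 \left(-5\right) \left(- \frac{1}{22}\right) = 0 \cdot \frac{25}{11} = 0$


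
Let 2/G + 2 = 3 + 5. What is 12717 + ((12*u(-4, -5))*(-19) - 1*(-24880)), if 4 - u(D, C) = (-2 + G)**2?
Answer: 111955/3 ≈ 37318.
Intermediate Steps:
G = 1/3 (G = 2/(-2 + (3 + 5)) = 2/(-2 + 8) = 2/6 = 2*(1/6) = 1/3 ≈ 0.33333)
u(D, C) = 11/9 (u(D, C) = 4 - (-2 + 1/3)**2 = 4 - (-5/3)**2 = 4 - 1*25/9 = 4 - 25/9 = 11/9)
12717 + ((12*u(-4, -5))*(-19) - 1*(-24880)) = 12717 + ((12*(11/9))*(-19) - 1*(-24880)) = 12717 + ((44/3)*(-19) + 24880) = 12717 + (-836/3 + 24880) = 12717 + 73804/3 = 111955/3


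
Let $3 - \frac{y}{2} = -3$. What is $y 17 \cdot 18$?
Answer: $3672$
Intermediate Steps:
$y = 12$ ($y = 6 - -6 = 6 + 6 = 12$)
$y 17 \cdot 18 = 12 \cdot 17 \cdot 18 = 204 \cdot 18 = 3672$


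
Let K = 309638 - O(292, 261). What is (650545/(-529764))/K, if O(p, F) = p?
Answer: -650545/163880374344 ≈ -3.9696e-6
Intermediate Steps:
K = 309346 (K = 309638 - 1*292 = 309638 - 292 = 309346)
(650545/(-529764))/K = (650545/(-529764))/309346 = (650545*(-1/529764))*(1/309346) = -650545/529764*1/309346 = -650545/163880374344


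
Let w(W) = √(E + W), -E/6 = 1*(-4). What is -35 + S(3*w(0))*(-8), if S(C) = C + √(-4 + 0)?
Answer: -35 - 48*√6 - 16*I ≈ -152.58 - 16.0*I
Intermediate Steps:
E = 24 (E = -6*(-4) = 24)
w(W) = √(24 + W)
S(C) = C + 2*I (S(C) = C + √(-4) = C + 2*I)
-35 + S(3*w(0))*(-8) = -35 + (3*√(24 + 0) + 2*I)*(-8) = -35 + (3*√24 + 2*I)*(-8) = -35 + (3*(2*√6) + 2*I)*(-8) = -35 + (6*√6 + 2*I)*(-8) = -35 + (2*I + 6*√6)*(-8) = -35 + (-48*√6 - 16*I) = -35 - 48*√6 - 16*I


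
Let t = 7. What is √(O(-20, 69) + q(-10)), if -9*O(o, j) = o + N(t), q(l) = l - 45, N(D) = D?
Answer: I*√482/3 ≈ 7.3182*I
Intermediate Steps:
q(l) = -45 + l
O(o, j) = -7/9 - o/9 (O(o, j) = -(o + 7)/9 = -(7 + o)/9 = -7/9 - o/9)
√(O(-20, 69) + q(-10)) = √((-7/9 - ⅑*(-20)) + (-45 - 10)) = √((-7/9 + 20/9) - 55) = √(13/9 - 55) = √(-482/9) = I*√482/3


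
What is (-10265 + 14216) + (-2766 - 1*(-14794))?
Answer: 15979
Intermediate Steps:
(-10265 + 14216) + (-2766 - 1*(-14794)) = 3951 + (-2766 + 14794) = 3951 + 12028 = 15979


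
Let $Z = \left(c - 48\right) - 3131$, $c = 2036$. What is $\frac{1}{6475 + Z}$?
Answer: $\frac{1}{5332} \approx 0.00018755$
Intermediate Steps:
$Z = -1143$ ($Z = \left(2036 - 48\right) - 3131 = 1988 - 3131 = -1143$)
$\frac{1}{6475 + Z} = \frac{1}{6475 - 1143} = \frac{1}{5332}$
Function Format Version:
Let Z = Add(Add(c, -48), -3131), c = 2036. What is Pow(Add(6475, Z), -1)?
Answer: Rational(1, 5332) ≈ 0.00018755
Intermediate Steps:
Z = -1143 (Z = Add(Add(2036, -48), -3131) = Add(1988, -3131) = -1143)
Pow(Add(6475, Z), -1) = Pow(Add(6475, -1143), -1) = Pow(5332, -1) = Rational(1, 5332)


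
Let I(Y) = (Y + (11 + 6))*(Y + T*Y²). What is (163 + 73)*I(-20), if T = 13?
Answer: -3667440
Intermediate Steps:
I(Y) = (17 + Y)*(Y + 13*Y²) (I(Y) = (Y + (11 + 6))*(Y + 13*Y²) = (Y + 17)*(Y + 13*Y²) = (17 + Y)*(Y + 13*Y²))
(163 + 73)*I(-20) = (163 + 73)*(-20*(17 + 13*(-20)² + 222*(-20))) = 236*(-20*(17 + 13*400 - 4440)) = 236*(-20*(17 + 5200 - 4440)) = 236*(-20*777) = 236*(-15540) = -3667440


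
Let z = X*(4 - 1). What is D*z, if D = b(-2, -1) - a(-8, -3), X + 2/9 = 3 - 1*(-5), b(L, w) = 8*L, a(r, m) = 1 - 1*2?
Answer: -350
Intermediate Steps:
a(r, m) = -1 (a(r, m) = 1 - 2 = -1)
X = 70/9 (X = -2/9 + (3 - 1*(-5)) = -2/9 + (3 + 5) = -2/9 + 8 = 70/9 ≈ 7.7778)
z = 70/3 (z = 70*(4 - 1)/9 = (70/9)*3 = 70/3 ≈ 23.333)
D = -15 (D = 8*(-2) - 1*(-1) = -16 + 1 = -15)
D*z = -15*70/3 = -350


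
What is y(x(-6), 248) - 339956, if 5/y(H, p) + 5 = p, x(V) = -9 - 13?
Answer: -82609303/243 ≈ -3.3996e+5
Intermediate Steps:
x(V) = -22
y(H, p) = 5/(-5 + p)
y(x(-6), 248) - 339956 = 5/(-5 + 248) - 339956 = 5/243 - 339956 = -82609303/243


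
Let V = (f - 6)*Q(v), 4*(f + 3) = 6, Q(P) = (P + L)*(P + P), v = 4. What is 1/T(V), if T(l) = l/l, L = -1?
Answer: 1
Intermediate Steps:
Q(P) = 2*P*(-1 + P) (Q(P) = (P - 1)*(P + P) = (-1 + P)*(2*P) = 2*P*(-1 + P))
f = -3/2 (f = -3 + (¼)*6 = -3 + 3/2 = -3/2 ≈ -1.5000)
V = -180 (V = (-3/2 - 6)*(2*4*(-1 + 4)) = -15*4*3 = -15/2*24 = -180)
T(l) = 1
1/T(V) = 1/1 = 1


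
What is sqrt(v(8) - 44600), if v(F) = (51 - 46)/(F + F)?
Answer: I*sqrt(713595)/4 ≈ 211.19*I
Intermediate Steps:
v(F) = 5/(2*F) (v(F) = 5/((2*F)) = 5*(1/(2*F)) = 5/(2*F))
sqrt(v(8) - 44600) = sqrt((5/2)/8 - 44600) = sqrt((5/2)*(1/8) - 44600) = sqrt(5/16 - 44600) = sqrt(-713595/16) = I*sqrt(713595)/4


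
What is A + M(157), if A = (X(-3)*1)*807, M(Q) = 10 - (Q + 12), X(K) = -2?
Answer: -1773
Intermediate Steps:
M(Q) = -2 - Q (M(Q) = 10 - (12 + Q) = 10 + (-12 - Q) = -2 - Q)
A = -1614 (A = -2*1*807 = -2*807 = -1614)
A + M(157) = -1614 + (-2 - 1*157) = -1614 + (-2 - 157) = -1614 - 159 = -1773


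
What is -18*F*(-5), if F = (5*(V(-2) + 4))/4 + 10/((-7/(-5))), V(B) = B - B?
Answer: 7650/7 ≈ 1092.9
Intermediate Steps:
V(B) = 0
F = 85/7 (F = (5*(0 + 4))/4 + 10/((-7/(-5))) = (5*4)*(¼) + 10/((-7*(-⅕))) = 20*(¼) + 10/(7/5) = 5 + 10*(5/7) = 5 + 50/7 = 85/7 ≈ 12.143)
-18*F*(-5) = -18*85/7*(-5) = -1530/7*(-5) = 7650/7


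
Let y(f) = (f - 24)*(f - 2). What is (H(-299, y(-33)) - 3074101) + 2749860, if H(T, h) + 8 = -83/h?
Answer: -646876838/1995 ≈ -3.2425e+5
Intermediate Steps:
y(f) = (-24 + f)*(-2 + f)
H(T, h) = -8 - 83/h
(H(-299, y(-33)) - 3074101) + 2749860 = ((-8 - 83/(48 + (-33)² - 26*(-33))) - 3074101) + 2749860 = ((-8 - 83/(48 + 1089 + 858)) - 3074101) + 2749860 = ((-8 - 83/1995) - 3074101) + 2749860 = (-16043/1995 - 3074101) + 2749860 = -6132847538/1995 + 2749860 = -646876838/1995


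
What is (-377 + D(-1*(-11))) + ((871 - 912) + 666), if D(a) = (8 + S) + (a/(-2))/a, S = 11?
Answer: 533/2 ≈ 266.50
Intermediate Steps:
D(a) = 37/2 (D(a) = (8 + 11) + (a/(-2))/a = 19 + (a*(-1/2))/a = 19 + (-a/2)/a = 19 - 1/2 = 37/2)
(-377 + D(-1*(-11))) + ((871 - 912) + 666) = (-377 + 37/2) + ((871 - 912) + 666) = -717/2 + (-41 + 666) = -717/2 + 625 = 533/2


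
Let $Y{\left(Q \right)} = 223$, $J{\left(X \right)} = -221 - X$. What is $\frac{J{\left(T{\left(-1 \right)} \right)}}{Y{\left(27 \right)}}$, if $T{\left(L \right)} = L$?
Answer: $- \frac{220}{223} \approx -0.98655$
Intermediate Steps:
$\frac{J{\left(T{\left(-1 \right)} \right)}}{Y{\left(27 \right)}} = \frac{-221 - -1}{223} = \left(-221 + 1\right) \frac{1}{223} = \left(-220\right) \frac{1}{223} = - \frac{220}{223}$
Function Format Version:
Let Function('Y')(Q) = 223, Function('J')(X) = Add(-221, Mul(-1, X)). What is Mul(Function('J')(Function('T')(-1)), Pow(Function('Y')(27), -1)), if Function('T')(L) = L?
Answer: Rational(-220, 223) ≈ -0.98655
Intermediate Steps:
Mul(Function('J')(Function('T')(-1)), Pow(Function('Y')(27), -1)) = Mul(Add(-221, Mul(-1, -1)), Pow(223, -1)) = Mul(Add(-221, 1), Rational(1, 223)) = Mul(-220, Rational(1, 223)) = Rational(-220, 223)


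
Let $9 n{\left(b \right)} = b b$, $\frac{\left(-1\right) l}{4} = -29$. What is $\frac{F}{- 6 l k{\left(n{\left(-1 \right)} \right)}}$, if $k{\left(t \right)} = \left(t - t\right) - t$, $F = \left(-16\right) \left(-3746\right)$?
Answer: $\frac{22476}{29} \approx 775.03$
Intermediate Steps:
$F = 59936$
$l = 116$ ($l = \left(-4\right) \left(-29\right) = 116$)
$n{\left(b \right)} = \frac{b^{2}}{9}$ ($n{\left(b \right)} = \frac{b b}{9} = \frac{b^{2}}{9}$)
$k{\left(t \right)} = - t$ ($k{\left(t \right)} = 0 - t = - t$)
$\frac{F}{- 6 l k{\left(n{\left(-1 \right)} \right)}} = \frac{59936}{\left(-6\right) 116 \left(- \frac{\left(-1\right)^{2}}{9}\right)} = \frac{59936}{\left(-696\right) \left(- \frac{1}{9}\right)} = \frac{59936}{\frac{232}{3}} = 59936 \cdot \frac{3}{232} = \frac{22476}{29}$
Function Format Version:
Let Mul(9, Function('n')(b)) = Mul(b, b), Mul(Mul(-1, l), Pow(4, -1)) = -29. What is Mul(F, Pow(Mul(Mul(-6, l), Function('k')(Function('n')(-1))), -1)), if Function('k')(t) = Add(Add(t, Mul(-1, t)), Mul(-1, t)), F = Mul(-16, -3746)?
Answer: Rational(22476, 29) ≈ 775.03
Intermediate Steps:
F = 59936
l = 116 (l = Mul(-4, -29) = 116)
Function('n')(b) = Mul(Rational(1, 9), Pow(b, 2)) (Function('n')(b) = Mul(Rational(1, 9), Mul(b, b)) = Mul(Rational(1, 9), Pow(b, 2)))
Function('k')(t) = Mul(-1, t) (Function('k')(t) = Add(0, Mul(-1, t)) = Mul(-1, t))
Mul(F, Pow(Mul(Mul(-6, l), Function('k')(Function('n')(-1))), -1)) = Mul(59936, Pow(Mul(Mul(-6, 116), Mul(-1, Mul(Rational(1, 9), Pow(-1, 2)))), -1)) = Mul(59936, Pow(Mul(-696, Mul(-1, Mul(Rational(1, 9), 1))), -1)) = Mul(59936, Pow(Mul(-696, Mul(-1, Rational(1, 9))), -1)) = Mul(59936, Pow(Mul(-696, Rational(-1, 9)), -1)) = Mul(59936, Pow(Rational(232, 3), -1)) = Mul(59936, Rational(3, 232)) = Rational(22476, 29)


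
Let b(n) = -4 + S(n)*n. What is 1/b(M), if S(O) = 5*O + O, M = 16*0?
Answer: -¼ ≈ -0.25000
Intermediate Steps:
M = 0
S(O) = 6*O
b(n) = -4 + 6*n² (b(n) = -4 + (6*n)*n = -4 + 6*n²)
1/b(M) = 1/(-4 + 6*0²) = 1/(-4 + 6*0) = 1/(-4 + 0) = 1/(-4) = -¼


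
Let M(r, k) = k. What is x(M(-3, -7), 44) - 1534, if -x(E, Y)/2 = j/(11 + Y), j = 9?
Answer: -84388/55 ≈ -1534.3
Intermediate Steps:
x(E, Y) = -18/(11 + Y)
x(M(-3, -7), 44) - 1534 = -18/(11 + 44) - 1534 = -18/55 - 1534 = -84388/55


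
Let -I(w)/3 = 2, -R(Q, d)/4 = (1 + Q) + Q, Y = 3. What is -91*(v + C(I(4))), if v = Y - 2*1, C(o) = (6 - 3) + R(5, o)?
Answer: 3640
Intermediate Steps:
R(Q, d) = -4 - 8*Q (R(Q, d) = -4*((1 + Q) + Q) = -4*(1 + 2*Q) = -4 - 8*Q)
I(w) = -6 (I(w) = -3*2 = -6)
C(o) = -41 (C(o) = (6 - 3) + (-4 - 8*5) = 3 + (-4 - 40) = 3 - 44 = -41)
v = 1 (v = 3 - 2*1 = 3 - 2 = 1)
-91*(v + C(I(4))) = -91*(1 - 41) = -91*(-40) = 3640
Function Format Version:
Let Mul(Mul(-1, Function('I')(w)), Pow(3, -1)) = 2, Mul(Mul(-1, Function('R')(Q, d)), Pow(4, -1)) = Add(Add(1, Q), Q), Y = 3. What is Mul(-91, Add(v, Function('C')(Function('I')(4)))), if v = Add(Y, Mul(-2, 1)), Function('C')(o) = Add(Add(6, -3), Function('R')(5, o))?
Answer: 3640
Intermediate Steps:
Function('R')(Q, d) = Add(-4, Mul(-8, Q)) (Function('R')(Q, d) = Mul(-4, Add(Add(1, Q), Q)) = Mul(-4, Add(1, Mul(2, Q))) = Add(-4, Mul(-8, Q)))
Function('I')(w) = -6 (Function('I')(w) = Mul(-3, 2) = -6)
Function('C')(o) = -41 (Function('C')(o) = Add(Add(6, -3), Add(-4, Mul(-8, 5))) = Add(3, Add(-4, -40)) = Add(3, -44) = -41)
v = 1 (v = Add(3, Mul(-2, 1)) = Add(3, -2) = 1)
Mul(-91, Add(v, Function('C')(Function('I')(4)))) = Mul(-91, Add(1, -41)) = Mul(-91, -40) = 3640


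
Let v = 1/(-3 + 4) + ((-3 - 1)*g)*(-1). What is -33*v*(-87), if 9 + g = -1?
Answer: -111969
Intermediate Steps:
g = -10 (g = -9 - 1 = -10)
v = -39 (v = 1/(-3 + 4) + ((-3 - 1)*(-10))*(-1) = 1/1 - 4*(-10)*(-1) = 1 + 40*(-1) = 1 - 40 = -39)
-33*v*(-87) = -33*(-39)*(-87) = 1287*(-87) = -111969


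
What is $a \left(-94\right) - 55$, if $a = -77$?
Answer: $7183$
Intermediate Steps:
$a \left(-94\right) - 55 = \left(-77\right) \left(-94\right) - 55 = 7238 - 55 = 7183$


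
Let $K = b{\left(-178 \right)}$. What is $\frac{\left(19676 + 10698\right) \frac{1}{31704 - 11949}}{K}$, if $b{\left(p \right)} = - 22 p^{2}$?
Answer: $- \frac{15187}{6885091620} \approx -2.2058 \cdot 10^{-6}$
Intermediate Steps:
$K = -697048$ ($K = - 22 \left(-178\right)^{2} = \left(-22\right) 31684 = -697048$)
$\frac{\left(19676 + 10698\right) \frac{1}{31704 - 11949}}{K} = \frac{\left(19676 + 10698\right) \frac{1}{31704 - 11949}}{-697048} = \frac{30374}{19755} \left(- \frac{1}{697048}\right) = - \frac{15187}{6885091620}$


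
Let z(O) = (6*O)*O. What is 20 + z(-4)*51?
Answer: 4916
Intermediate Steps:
z(O) = 6*O**2
20 + z(-4)*51 = 20 + (6*(-4)**2)*51 = 20 + (6*16)*51 = 20 + 96*51 = 20 + 4896 = 4916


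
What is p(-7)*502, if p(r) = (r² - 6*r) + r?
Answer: 42168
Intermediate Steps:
p(r) = r² - 5*r
p(-7)*502 = -7*(-5 - 7)*502 = -7*(-12)*502 = 84*502 = 42168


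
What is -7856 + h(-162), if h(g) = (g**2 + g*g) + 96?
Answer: 44728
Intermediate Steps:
h(g) = 96 + 2*g**2 (h(g) = (g**2 + g**2) + 96 = 2*g**2 + 96 = 96 + 2*g**2)
-7856 + h(-162) = -7856 + (96 + 2*(-162)**2) = -7856 + (96 + 2*26244) = -7856 + (96 + 52488) = -7856 + 52584 = 44728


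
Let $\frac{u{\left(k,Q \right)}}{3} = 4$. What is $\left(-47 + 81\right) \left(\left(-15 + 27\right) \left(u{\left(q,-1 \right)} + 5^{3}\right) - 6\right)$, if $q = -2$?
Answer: $55692$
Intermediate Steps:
$u{\left(k,Q \right)} = 12$ ($u{\left(k,Q \right)} = 3 \cdot 4 = 12$)
$\left(-47 + 81\right) \left(\left(-15 + 27\right) \left(u{\left(q,-1 \right)} + 5^{3}\right) - 6\right) = \left(-47 + 81\right) \left(\left(-15 + 27\right) \left(12 + 5^{3}\right) - 6\right) = 34 \left(12 \left(12 + 125\right) - 6\right) = 34 \left(12 \cdot 137 - 6\right) = 34 \left(1644 - 6\right) = 34 \cdot 1638 = 55692$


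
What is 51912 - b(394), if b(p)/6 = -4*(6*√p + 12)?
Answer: 52200 + 144*√394 ≈ 55058.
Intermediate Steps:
b(p) = -288 - 144*√p (b(p) = 6*(-4*(6*√p + 12)) = 6*(-4*(12 + 6*√p)) = 6*(-48 - 24*√p) = -288 - 144*√p)
51912 - b(394) = 51912 - (-288 - 144*√394) = 51912 + (288 + 144*√394) = 52200 + 144*√394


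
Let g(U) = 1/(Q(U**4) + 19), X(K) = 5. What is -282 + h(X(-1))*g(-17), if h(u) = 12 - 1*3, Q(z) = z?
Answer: -23558271/83540 ≈ -282.00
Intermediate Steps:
g(U) = 1/(19 + U**4) (g(U) = 1/(U**4 + 19) = 1/(19 + U**4))
h(u) = 9 (h(u) = 12 - 3 = 9)
-282 + h(X(-1))*g(-17) = -282 + 9/(19 + (-17)**4) = -282 + 9/(19 + 83521) = -282 + 9/83540 = -23558271/83540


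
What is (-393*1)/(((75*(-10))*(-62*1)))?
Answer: -131/15500 ≈ -0.0084516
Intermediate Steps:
(-393*1)/(((75*(-10))*(-62*1))) = -393/((-750*(-62))) = -393/46500 = -393*1/46500 = -131/15500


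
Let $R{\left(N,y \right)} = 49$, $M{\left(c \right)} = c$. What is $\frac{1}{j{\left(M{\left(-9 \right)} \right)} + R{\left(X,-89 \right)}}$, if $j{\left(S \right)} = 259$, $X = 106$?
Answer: $\frac{1}{308} \approx 0.0032468$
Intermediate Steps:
$\frac{1}{j{\left(M{\left(-9 \right)} \right)} + R{\left(X,-89 \right)}} = \frac{1}{259 + 49} = \frac{1}{308}$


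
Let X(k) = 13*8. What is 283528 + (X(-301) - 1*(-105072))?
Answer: 388704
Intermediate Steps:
X(k) = 104
283528 + (X(-301) - 1*(-105072)) = 283528 + (104 - 1*(-105072)) = 283528 + (104 + 105072) = 283528 + 105176 = 388704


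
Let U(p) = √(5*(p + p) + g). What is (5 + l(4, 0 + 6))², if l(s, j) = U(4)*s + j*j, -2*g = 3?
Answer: 2297 + 164*√154 ≈ 4332.2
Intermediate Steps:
g = -3/2 (g = -½*3 = -3/2 ≈ -1.5000)
U(p) = √(-3/2 + 10*p) (U(p) = √(5*(p + p) - 3/2) = √(5*(2*p) - 3/2) = √(10*p - 3/2) = √(-3/2 + 10*p))
l(s, j) = j² + s*√154/2 (l(s, j) = (√(-6 + 40*4)/2)*s + j*j = (√(-6 + 160)/2)*s + j² = (√154/2)*s + j² = s*√154/2 + j² = j² + s*√154/2)
(5 + l(4, 0 + 6))² = (5 + ((0 + 6)² + (½)*4*√154))² = (5 + (6² + 2*√154))² = (5 + (36 + 2*√154))² = (41 + 2*√154)²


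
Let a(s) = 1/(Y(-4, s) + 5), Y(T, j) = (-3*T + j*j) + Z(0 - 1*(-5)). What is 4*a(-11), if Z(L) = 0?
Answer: 2/69 ≈ 0.028986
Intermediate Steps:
Y(T, j) = j² - 3*T (Y(T, j) = (-3*T + j*j) + 0 = (-3*T + j²) + 0 = (j² - 3*T) + 0 = j² - 3*T)
a(s) = 1/(17 + s²) (a(s) = 1/((s² - 3*(-4)) + 5) = 1/((s² + 12) + 5) = 1/((12 + s²) + 5) = 1/(17 + s²))
4*a(-11) = 4/(17 + (-11)²) = 4/(17 + 121) = 4/138 = 4*(1/138) = 2/69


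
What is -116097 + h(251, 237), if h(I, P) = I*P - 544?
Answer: -57154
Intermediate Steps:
h(I, P) = -544 + I*P
-116097 + h(251, 237) = -116097 + (-544 + 251*237) = -116097 + (-544 + 59487) = -116097 + 58943 = -57154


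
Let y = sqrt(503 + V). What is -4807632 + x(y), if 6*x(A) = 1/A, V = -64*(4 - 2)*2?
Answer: -4807632 + sqrt(247)/1482 ≈ -4.8076e+6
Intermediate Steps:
V = -256 (V = -128*2 = -64*4 = -256)
y = sqrt(247) (y = sqrt(503 - 256) = sqrt(247) ≈ 15.716)
x(A) = 1/(6*A)
-4807632 + x(y) = -4807632 + 1/(6*(sqrt(247))) = -4807632 + (sqrt(247)/247)/6 = -4807632 + sqrt(247)/1482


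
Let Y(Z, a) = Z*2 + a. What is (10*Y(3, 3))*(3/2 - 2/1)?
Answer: -45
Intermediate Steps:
Y(Z, a) = a + 2*Z (Y(Z, a) = 2*Z + a = a + 2*Z)
(10*Y(3, 3))*(3/2 - 2/1) = (10*(3 + 2*3))*(3/2 - 2/1) = (10*(3 + 6))*(3*(½) - 2*1) = (10*9)*(3/2 - 2) = 90*(-½) = -45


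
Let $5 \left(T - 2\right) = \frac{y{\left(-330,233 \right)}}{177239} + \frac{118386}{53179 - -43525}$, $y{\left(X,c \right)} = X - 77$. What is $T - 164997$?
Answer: $- \frac{7069909887467937}{42849300640} \approx -1.6499 \cdot 10^{5}$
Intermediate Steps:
$y{\left(X,c \right)} = -77 + X$ ($y{\left(X,c \right)} = X - 77 = -77 + X$)
$T = \frac{96170230143}{42849300640}$ ($T = 2 + \frac{\frac{-77 - 330}{177239} + \frac{118386}{53179 - -43525}}{5} = 2 + \frac{\left(-407\right) \frac{1}{177239} + \frac{118386}{53179 + 43525}}{5} = 2 + \frac{- \frac{407}{177239} + \frac{118386}{96704}}{5} = 2 + \frac{- \frac{407}{177239} + 118386 \cdot \frac{1}{96704}}{5} = 2 + \frac{- \frac{407}{177239} + \frac{59193}{48352}}{5} = 2 + \frac{1}{5} \cdot \frac{10471628863}{8569860128} = 2 + \frac{10471628863}{42849300640} = \frac{96170230143}{42849300640} \approx 2.2444$)
$T - 164997 = \frac{96170230143}{42849300640} - 164997 = - \frac{7069909887467937}{42849300640}$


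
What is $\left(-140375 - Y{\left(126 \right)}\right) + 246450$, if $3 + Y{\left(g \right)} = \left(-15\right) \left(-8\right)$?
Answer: $105958$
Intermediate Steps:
$Y{\left(g \right)} = 117$ ($Y{\left(g \right)} = -3 - -120 = -3 + 120 = 117$)
$\left(-140375 - Y{\left(126 \right)}\right) + 246450 = \left(-140375 - 117\right) + 246450 = -140492 + 246450 = 105958$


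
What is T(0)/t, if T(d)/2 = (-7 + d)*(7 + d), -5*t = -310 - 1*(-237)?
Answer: -490/73 ≈ -6.7123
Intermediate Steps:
t = 73/5 (t = -(-310 - 1*(-237))/5 = -(-310 + 237)/5 = -⅕*(-73) = 73/5 ≈ 14.600)
T(d) = 2*(-7 + d)*(7 + d) (T(d) = 2*((-7 + d)*(7 + d)) = 2*(-7 + d)*(7 + d))
T(0)/t = (-98 + 2*0²)/(73/5) = (-98 + 2*0)*(5/73) = (-98 + 0)*(5/73) = -98*5/73 = -490/73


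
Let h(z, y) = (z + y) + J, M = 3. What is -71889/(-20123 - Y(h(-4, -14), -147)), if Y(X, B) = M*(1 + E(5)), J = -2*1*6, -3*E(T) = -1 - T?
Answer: 71889/20132 ≈ 3.5709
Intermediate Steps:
E(T) = ⅓ + T/3 (E(T) = -(-1 - T)/3 = ⅓ + T/3)
J = -12 (J = -2*6 = -12)
h(z, y) = -12 + y + z (h(z, y) = (z + y) - 12 = (y + z) - 12 = -12 + y + z)
Y(X, B) = 9 (Y(X, B) = 3*(1 + (⅓ + (⅓)*5)) = 3*(1 + (⅓ + 5/3)) = 3*(1 + 2) = 3*3 = 9)
-71889/(-20123 - Y(h(-4, -14), -147)) = -71889/(-20123 - 1*9) = -71889/(-20123 - 9) = -71889/(-20132) = -71889*(-1/20132) = 71889/20132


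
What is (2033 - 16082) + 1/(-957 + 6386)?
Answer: -76272020/5429 ≈ -14049.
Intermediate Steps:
(2033 - 16082) + 1/(-957 + 6386) = -14049 + 1/5429 = -76272020/5429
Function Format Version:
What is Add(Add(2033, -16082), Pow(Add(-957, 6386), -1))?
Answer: Rational(-76272020, 5429) ≈ -14049.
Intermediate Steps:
Add(Add(2033, -16082), Pow(Add(-957, 6386), -1)) = Add(-14049, Pow(5429, -1)) = Add(-14049, Rational(1, 5429)) = Rational(-76272020, 5429)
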